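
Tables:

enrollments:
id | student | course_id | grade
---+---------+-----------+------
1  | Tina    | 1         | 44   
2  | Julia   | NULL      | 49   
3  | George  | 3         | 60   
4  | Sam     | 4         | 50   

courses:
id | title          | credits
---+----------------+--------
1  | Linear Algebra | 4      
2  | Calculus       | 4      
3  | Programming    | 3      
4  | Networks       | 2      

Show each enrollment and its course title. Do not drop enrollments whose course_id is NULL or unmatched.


LEFT JOIN keeps every row from enrollments (the left table); where course_id has no match in courses, the course columns become NULL. Walk through each enrollment:
  - enrollment 1 (Tina): course_id=1 -> matches Linear Algebra
  - enrollment 2 (Julia): course_id=NULL, no match -> kept with NULL
  - enrollment 3 (George): course_id=3 -> matches Programming
  - enrollment 4 (Sam): course_id=4 -> matches Networks
All 4 rows appear; 1 has NULL course.

SQL:
SELECT a.student, b.title AS course
FROM enrollments a
LEFT JOIN courses b ON a.course_id = b.id

Result:
student | course        
--------+---------------
Tina    | Linear Algebra
Julia   | NULL          
George  | Programming   
Sam     | Networks      


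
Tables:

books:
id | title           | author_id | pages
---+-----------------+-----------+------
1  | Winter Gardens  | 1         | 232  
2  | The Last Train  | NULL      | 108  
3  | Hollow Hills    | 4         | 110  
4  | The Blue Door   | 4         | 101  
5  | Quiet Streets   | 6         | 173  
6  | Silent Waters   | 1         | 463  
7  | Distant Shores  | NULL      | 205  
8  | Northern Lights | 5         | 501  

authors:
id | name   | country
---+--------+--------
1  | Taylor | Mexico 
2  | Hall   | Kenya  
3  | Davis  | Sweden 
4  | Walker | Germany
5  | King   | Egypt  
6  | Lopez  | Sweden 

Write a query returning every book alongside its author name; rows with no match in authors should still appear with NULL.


LEFT JOIN keeps every row from books (the left table); where author_id has no match in authors, the author columns become NULL. Walk through each book:
  - book 1 (Winter Gardens): author_id=1 -> matches Taylor
  - book 2 (The Last Train): author_id=NULL, no match -> kept with NULL
  - book 3 (Hollow Hills): author_id=4 -> matches Walker
  - book 4 (The Blue Door): author_id=4 -> matches Walker
  - book 5 (Quiet Streets): author_id=6 -> matches Lopez
  - book 6 (Silent Waters): author_id=1 -> matches Taylor
  - book 7 (Distant Shores): author_id=NULL, no match -> kept with NULL
  - book 8 (Northern Lights): author_id=5 -> matches King
All 8 rows appear; 2 have NULL author.

SQL:
SELECT a.title, b.name AS author
FROM books a
LEFT JOIN authors b ON a.author_id = b.id

Result:
title           | author
----------------+-------
Winter Gardens  | Taylor
The Last Train  | NULL  
Hollow Hills    | Walker
The Blue Door   | Walker
Quiet Streets   | Lopez 
Silent Waters   | Taylor
Distant Shores  | NULL  
Northern Lights | King  


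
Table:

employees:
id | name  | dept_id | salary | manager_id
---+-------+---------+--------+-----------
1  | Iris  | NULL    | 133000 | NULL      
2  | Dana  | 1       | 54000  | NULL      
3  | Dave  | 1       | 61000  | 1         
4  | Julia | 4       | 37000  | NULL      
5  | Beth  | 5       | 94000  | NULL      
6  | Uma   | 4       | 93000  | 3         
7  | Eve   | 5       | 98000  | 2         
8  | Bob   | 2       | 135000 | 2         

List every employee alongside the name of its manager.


This is a self-join: employees is joined to a second copy of itself, matching each row's manager_id to another row's id. Use LEFT JOIN so rows with manager_id=NULL are kept.
  - employee 1 (Iris): manager_id=NULL -> NULL
  - employee 2 (Dana): manager_id=NULL -> NULL
  - employee 3 (Dave): manager_id=1 -> Iris
  - employee 4 (Julia): manager_id=NULL -> NULL
  - employee 5 (Beth): manager_id=NULL -> NULL
  - employee 6 (Uma): manager_id=3 -> Dave
  - employee 7 (Eve): manager_id=2 -> Dana
  - employee 8 (Bob): manager_id=2 -> Dana

SQL:
SELECT a.name AS item, b.name AS manager
FROM employees a
LEFT JOIN employees b ON a.manager_id = b.id

Result:
item  | manager
------+--------
Iris  | NULL   
Dana  | NULL   
Dave  | Iris   
Julia | NULL   
Beth  | NULL   
Uma   | Dave   
Eve   | Dana   
Bob   | Dana   


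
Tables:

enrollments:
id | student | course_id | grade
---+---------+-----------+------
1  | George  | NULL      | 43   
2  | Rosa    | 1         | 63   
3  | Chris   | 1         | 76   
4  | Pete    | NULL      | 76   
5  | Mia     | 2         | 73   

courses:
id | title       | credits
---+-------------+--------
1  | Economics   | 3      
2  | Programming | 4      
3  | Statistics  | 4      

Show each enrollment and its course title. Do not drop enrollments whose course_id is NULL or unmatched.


LEFT JOIN keeps every row from enrollments (the left table); where course_id has no match in courses, the course columns become NULL. Walk through each enrollment:
  - enrollment 1 (George): course_id=NULL, no match -> kept with NULL
  - enrollment 2 (Rosa): course_id=1 -> matches Economics
  - enrollment 3 (Chris): course_id=1 -> matches Economics
  - enrollment 4 (Pete): course_id=NULL, no match -> kept with NULL
  - enrollment 5 (Mia): course_id=2 -> matches Programming
All 5 rows appear; 2 have NULL course.

SQL:
SELECT a.student, b.title AS course
FROM enrollments a
LEFT JOIN courses b ON a.course_id = b.id

Result:
student | course     
--------+------------
George  | NULL       
Rosa    | Economics  
Chris   | Economics  
Pete    | NULL       
Mia     | Programming


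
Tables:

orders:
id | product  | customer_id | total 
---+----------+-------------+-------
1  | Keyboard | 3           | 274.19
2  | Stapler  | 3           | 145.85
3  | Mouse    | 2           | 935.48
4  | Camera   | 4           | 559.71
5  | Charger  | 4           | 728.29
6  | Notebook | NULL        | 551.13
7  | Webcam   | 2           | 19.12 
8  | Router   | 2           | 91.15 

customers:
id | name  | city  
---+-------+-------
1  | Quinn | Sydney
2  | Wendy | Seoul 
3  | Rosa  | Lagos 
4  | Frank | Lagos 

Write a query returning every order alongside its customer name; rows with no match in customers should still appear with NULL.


LEFT JOIN keeps every row from orders (the left table); where customer_id has no match in customers, the customer columns become NULL. Walk through each order:
  - order 1 (Keyboard): customer_id=3 -> matches Rosa
  - order 2 (Stapler): customer_id=3 -> matches Rosa
  - order 3 (Mouse): customer_id=2 -> matches Wendy
  - order 4 (Camera): customer_id=4 -> matches Frank
  - order 5 (Charger): customer_id=4 -> matches Frank
  - order 6 (Notebook): customer_id=NULL, no match -> kept with NULL
  - order 7 (Webcam): customer_id=2 -> matches Wendy
  - order 8 (Router): customer_id=2 -> matches Wendy
All 8 rows appear; 1 has NULL customer.

SQL:
SELECT a.product, b.name AS customer
FROM orders a
LEFT JOIN customers b ON a.customer_id = b.id

Result:
product  | customer
---------+---------
Keyboard | Rosa    
Stapler  | Rosa    
Mouse    | Wendy   
Camera   | Frank   
Charger  | Frank   
Notebook | NULL    
Webcam   | Wendy   
Router   | Wendy   


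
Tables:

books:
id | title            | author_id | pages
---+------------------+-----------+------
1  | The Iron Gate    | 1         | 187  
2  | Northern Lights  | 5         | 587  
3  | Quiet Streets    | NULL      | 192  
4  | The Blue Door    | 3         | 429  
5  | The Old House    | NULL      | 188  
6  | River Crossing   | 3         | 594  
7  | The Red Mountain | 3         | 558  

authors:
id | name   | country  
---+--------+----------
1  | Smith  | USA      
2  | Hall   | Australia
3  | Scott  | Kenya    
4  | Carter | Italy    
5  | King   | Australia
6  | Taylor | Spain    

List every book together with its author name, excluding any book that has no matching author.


INNER JOIN keeps only books rows whose author_id matches an id in authors. Walk through each book:
  - book 1 (The Iron Gate): author_id=1 -> matches Smith
  - book 2 (Northern Lights): author_id=5 -> matches King
  - book 3 (Quiet Streets): author_id=NULL, no match -> dropped
  - book 4 (The Blue Door): author_id=3 -> matches Scott
  - book 5 (The Old House): author_id=NULL, no match -> dropped
  - book 6 (River Crossing): author_id=3 -> matches Scott
  - book 7 (The Red Mountain): author_id=3 -> matches Scott
So 2 of 7 rows are dropped.

SQL:
SELECT a.title, b.name AS author
FROM books a
INNER JOIN authors b ON a.author_id = b.id

Result:
title            | author
-----------------+-------
The Iron Gate    | Smith 
Northern Lights  | King  
The Blue Door    | Scott 
River Crossing   | Scott 
The Red Mountain | Scott 


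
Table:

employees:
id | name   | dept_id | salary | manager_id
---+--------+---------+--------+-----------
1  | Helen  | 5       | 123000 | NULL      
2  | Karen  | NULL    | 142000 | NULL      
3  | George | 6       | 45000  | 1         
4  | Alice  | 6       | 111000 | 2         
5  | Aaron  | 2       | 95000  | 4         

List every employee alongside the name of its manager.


This is a self-join: employees is joined to a second copy of itself, matching each row's manager_id to another row's id. Use LEFT JOIN so rows with manager_id=NULL are kept.
  - employee 1 (Helen): manager_id=NULL -> NULL
  - employee 2 (Karen): manager_id=NULL -> NULL
  - employee 3 (George): manager_id=1 -> Helen
  - employee 4 (Alice): manager_id=2 -> Karen
  - employee 5 (Aaron): manager_id=4 -> Alice

SQL:
SELECT a.name AS item, b.name AS manager
FROM employees a
LEFT JOIN employees b ON a.manager_id = b.id

Result:
item   | manager
-------+--------
Helen  | NULL   
Karen  | NULL   
George | Helen  
Alice  | Karen  
Aaron  | Alice  


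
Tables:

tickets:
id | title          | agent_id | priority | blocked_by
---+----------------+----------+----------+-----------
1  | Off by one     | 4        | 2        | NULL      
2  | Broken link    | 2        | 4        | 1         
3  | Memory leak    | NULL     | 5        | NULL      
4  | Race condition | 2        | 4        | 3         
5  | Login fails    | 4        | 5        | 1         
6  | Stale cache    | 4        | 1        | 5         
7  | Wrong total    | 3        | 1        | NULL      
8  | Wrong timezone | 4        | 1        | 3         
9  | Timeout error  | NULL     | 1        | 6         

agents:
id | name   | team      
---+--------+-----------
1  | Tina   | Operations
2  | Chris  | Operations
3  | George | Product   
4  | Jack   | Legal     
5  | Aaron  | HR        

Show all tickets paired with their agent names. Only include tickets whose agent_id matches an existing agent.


INNER JOIN keeps only tickets rows whose agent_id matches an id in agents. Walk through each ticket:
  - ticket 1 (Off by one): agent_id=4 -> matches Jack
  - ticket 2 (Broken link): agent_id=2 -> matches Chris
  - ticket 3 (Memory leak): agent_id=NULL, no match -> dropped
  - ticket 4 (Race condition): agent_id=2 -> matches Chris
  - ticket 5 (Login fails): agent_id=4 -> matches Jack
  - ticket 6 (Stale cache): agent_id=4 -> matches Jack
  - ticket 7 (Wrong total): agent_id=3 -> matches George
  - ticket 8 (Wrong timezone): agent_id=4 -> matches Jack
  - ticket 9 (Timeout error): agent_id=NULL, no match -> dropped
So 2 of 9 rows are dropped.

SQL:
SELECT a.title, b.name AS agent
FROM tickets a
INNER JOIN agents b ON a.agent_id = b.id

Result:
title          | agent 
---------------+-------
Off by one     | Jack  
Broken link    | Chris 
Race condition | Chris 
Login fails    | Jack  
Stale cache    | Jack  
Wrong total    | George
Wrong timezone | Jack  


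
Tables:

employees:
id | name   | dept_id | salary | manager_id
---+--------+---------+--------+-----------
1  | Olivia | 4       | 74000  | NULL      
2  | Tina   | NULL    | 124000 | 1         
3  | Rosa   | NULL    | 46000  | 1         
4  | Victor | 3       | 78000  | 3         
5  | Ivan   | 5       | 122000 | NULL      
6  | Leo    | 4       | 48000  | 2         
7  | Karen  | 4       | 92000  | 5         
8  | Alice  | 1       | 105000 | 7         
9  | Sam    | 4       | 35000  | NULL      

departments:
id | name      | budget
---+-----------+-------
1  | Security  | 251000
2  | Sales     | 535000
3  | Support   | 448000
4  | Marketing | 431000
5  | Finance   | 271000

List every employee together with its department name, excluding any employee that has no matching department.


INNER JOIN keeps only employees rows whose dept_id matches an id in departments. Walk through each employee:
  - employee 1 (Olivia): dept_id=4 -> matches Marketing
  - employee 2 (Tina): dept_id=NULL, no match -> dropped
  - employee 3 (Rosa): dept_id=NULL, no match -> dropped
  - employee 4 (Victor): dept_id=3 -> matches Support
  - employee 5 (Ivan): dept_id=5 -> matches Finance
  - employee 6 (Leo): dept_id=4 -> matches Marketing
  - employee 7 (Karen): dept_id=4 -> matches Marketing
  - employee 8 (Alice): dept_id=1 -> matches Security
  - employee 9 (Sam): dept_id=4 -> matches Marketing
So 2 of 9 rows are dropped.

SQL:
SELECT a.name, b.name AS department
FROM employees a
INNER JOIN departments b ON a.dept_id = b.id

Result:
name   | department
-------+-----------
Olivia | Marketing 
Victor | Support   
Ivan   | Finance   
Leo    | Marketing 
Karen  | Marketing 
Alice  | Security  
Sam    | Marketing 


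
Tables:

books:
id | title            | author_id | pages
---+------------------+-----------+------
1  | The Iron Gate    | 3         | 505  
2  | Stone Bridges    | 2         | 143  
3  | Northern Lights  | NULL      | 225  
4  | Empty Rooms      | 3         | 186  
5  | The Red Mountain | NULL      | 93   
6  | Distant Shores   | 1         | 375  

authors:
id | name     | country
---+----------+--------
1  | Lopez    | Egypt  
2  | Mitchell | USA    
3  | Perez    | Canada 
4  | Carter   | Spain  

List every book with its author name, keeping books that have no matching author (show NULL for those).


LEFT JOIN keeps every row from books (the left table); where author_id has no match in authors, the author columns become NULL. Walk through each book:
  - book 1 (The Iron Gate): author_id=3 -> matches Perez
  - book 2 (Stone Bridges): author_id=2 -> matches Mitchell
  - book 3 (Northern Lights): author_id=NULL, no match -> kept with NULL
  - book 4 (Empty Rooms): author_id=3 -> matches Perez
  - book 5 (The Red Mountain): author_id=NULL, no match -> kept with NULL
  - book 6 (Distant Shores): author_id=1 -> matches Lopez
All 6 rows appear; 2 have NULL author.

SQL:
SELECT a.title, b.name AS author
FROM books a
LEFT JOIN authors b ON a.author_id = b.id

Result:
title            | author  
-----------------+---------
The Iron Gate    | Perez   
Stone Bridges    | Mitchell
Northern Lights  | NULL    
Empty Rooms      | Perez   
The Red Mountain | NULL    
Distant Shores   | Lopez   


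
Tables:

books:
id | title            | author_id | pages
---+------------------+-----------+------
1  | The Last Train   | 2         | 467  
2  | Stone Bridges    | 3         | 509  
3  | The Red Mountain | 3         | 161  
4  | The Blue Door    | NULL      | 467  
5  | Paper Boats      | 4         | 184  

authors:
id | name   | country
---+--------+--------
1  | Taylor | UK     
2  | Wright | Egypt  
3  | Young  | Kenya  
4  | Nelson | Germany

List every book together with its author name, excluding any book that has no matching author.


INNER JOIN keeps only books rows whose author_id matches an id in authors. Walk through each book:
  - book 1 (The Last Train): author_id=2 -> matches Wright
  - book 2 (Stone Bridges): author_id=3 -> matches Young
  - book 3 (The Red Mountain): author_id=3 -> matches Young
  - book 4 (The Blue Door): author_id=NULL, no match -> dropped
  - book 5 (Paper Boats): author_id=4 -> matches Nelson
So 1 of 5 rows is dropped.

SQL:
SELECT a.title, b.name AS author
FROM books a
INNER JOIN authors b ON a.author_id = b.id

Result:
title            | author
-----------------+-------
The Last Train   | Wright
Stone Bridges    | Young 
The Red Mountain | Young 
Paper Boats      | Nelson


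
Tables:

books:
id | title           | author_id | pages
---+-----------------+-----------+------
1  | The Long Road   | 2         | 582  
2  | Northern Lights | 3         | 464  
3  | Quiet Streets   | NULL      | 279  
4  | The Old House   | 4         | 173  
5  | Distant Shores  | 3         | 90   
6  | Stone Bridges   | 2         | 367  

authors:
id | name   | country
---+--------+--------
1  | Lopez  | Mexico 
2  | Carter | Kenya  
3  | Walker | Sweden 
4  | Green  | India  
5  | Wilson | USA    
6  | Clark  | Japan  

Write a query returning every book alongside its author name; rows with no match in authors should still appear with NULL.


LEFT JOIN keeps every row from books (the left table); where author_id has no match in authors, the author columns become NULL. Walk through each book:
  - book 1 (The Long Road): author_id=2 -> matches Carter
  - book 2 (Northern Lights): author_id=3 -> matches Walker
  - book 3 (Quiet Streets): author_id=NULL, no match -> kept with NULL
  - book 4 (The Old House): author_id=4 -> matches Green
  - book 5 (Distant Shores): author_id=3 -> matches Walker
  - book 6 (Stone Bridges): author_id=2 -> matches Carter
All 6 rows appear; 1 has NULL author.

SQL:
SELECT a.title, b.name AS author
FROM books a
LEFT JOIN authors b ON a.author_id = b.id

Result:
title           | author
----------------+-------
The Long Road   | Carter
Northern Lights | Walker
Quiet Streets   | NULL  
The Old House   | Green 
Distant Shores  | Walker
Stone Bridges   | Carter


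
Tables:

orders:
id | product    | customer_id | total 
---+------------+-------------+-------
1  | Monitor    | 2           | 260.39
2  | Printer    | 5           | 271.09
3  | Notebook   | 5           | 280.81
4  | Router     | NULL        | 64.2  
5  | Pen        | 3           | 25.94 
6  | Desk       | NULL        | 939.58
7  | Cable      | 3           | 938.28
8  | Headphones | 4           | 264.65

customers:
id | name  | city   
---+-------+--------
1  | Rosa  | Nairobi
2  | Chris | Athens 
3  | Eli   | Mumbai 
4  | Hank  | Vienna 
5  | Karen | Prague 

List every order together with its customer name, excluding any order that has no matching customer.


INNER JOIN keeps only orders rows whose customer_id matches an id in customers. Walk through each order:
  - order 1 (Monitor): customer_id=2 -> matches Chris
  - order 2 (Printer): customer_id=5 -> matches Karen
  - order 3 (Notebook): customer_id=5 -> matches Karen
  - order 4 (Router): customer_id=NULL, no match -> dropped
  - order 5 (Pen): customer_id=3 -> matches Eli
  - order 6 (Desk): customer_id=NULL, no match -> dropped
  - order 7 (Cable): customer_id=3 -> matches Eli
  - order 8 (Headphones): customer_id=4 -> matches Hank
So 2 of 8 rows are dropped.

SQL:
SELECT a.product, b.name AS customer
FROM orders a
INNER JOIN customers b ON a.customer_id = b.id

Result:
product    | customer
-----------+---------
Monitor    | Chris   
Printer    | Karen   
Notebook   | Karen   
Pen        | Eli     
Cable      | Eli     
Headphones | Hank    


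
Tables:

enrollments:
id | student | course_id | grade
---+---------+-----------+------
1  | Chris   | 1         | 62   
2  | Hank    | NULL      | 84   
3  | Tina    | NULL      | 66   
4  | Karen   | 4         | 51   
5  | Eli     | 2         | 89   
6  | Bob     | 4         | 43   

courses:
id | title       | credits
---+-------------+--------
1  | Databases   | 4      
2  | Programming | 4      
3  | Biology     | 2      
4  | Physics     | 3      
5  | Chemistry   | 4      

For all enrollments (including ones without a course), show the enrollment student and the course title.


LEFT JOIN keeps every row from enrollments (the left table); where course_id has no match in courses, the course columns become NULL. Walk through each enrollment:
  - enrollment 1 (Chris): course_id=1 -> matches Databases
  - enrollment 2 (Hank): course_id=NULL, no match -> kept with NULL
  - enrollment 3 (Tina): course_id=NULL, no match -> kept with NULL
  - enrollment 4 (Karen): course_id=4 -> matches Physics
  - enrollment 5 (Eli): course_id=2 -> matches Programming
  - enrollment 6 (Bob): course_id=4 -> matches Physics
All 6 rows appear; 2 have NULL course.

SQL:
SELECT a.student, b.title AS course
FROM enrollments a
LEFT JOIN courses b ON a.course_id = b.id

Result:
student | course     
--------+------------
Chris   | Databases  
Hank    | NULL       
Tina    | NULL       
Karen   | Physics    
Eli     | Programming
Bob     | Physics    


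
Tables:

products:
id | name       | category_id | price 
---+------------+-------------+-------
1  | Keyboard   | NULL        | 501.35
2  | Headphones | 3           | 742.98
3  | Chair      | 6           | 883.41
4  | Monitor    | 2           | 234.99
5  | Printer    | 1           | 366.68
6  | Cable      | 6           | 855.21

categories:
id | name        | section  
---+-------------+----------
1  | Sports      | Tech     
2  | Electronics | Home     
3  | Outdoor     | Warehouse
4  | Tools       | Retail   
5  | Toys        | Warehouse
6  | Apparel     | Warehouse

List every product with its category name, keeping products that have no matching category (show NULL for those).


LEFT JOIN keeps every row from products (the left table); where category_id has no match in categories, the category columns become NULL. Walk through each product:
  - product 1 (Keyboard): category_id=NULL, no match -> kept with NULL
  - product 2 (Headphones): category_id=3 -> matches Outdoor
  - product 3 (Chair): category_id=6 -> matches Apparel
  - product 4 (Monitor): category_id=2 -> matches Electronics
  - product 5 (Printer): category_id=1 -> matches Sports
  - product 6 (Cable): category_id=6 -> matches Apparel
All 6 rows appear; 1 has NULL category.

SQL:
SELECT a.name, b.name AS category
FROM products a
LEFT JOIN categories b ON a.category_id = b.id

Result:
name       | category   
-----------+------------
Keyboard   | NULL       
Headphones | Outdoor    
Chair      | Apparel    
Monitor    | Electronics
Printer    | Sports     
Cable      | Apparel    


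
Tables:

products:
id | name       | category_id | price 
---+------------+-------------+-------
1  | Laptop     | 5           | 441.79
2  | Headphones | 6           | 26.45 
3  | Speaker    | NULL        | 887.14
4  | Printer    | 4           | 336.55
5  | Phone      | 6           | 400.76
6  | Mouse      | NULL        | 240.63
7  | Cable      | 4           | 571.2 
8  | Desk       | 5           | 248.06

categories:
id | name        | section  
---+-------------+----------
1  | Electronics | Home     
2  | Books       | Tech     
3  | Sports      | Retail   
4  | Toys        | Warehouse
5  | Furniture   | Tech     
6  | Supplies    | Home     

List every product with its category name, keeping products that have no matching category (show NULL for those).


LEFT JOIN keeps every row from products (the left table); where category_id has no match in categories, the category columns become NULL. Walk through each product:
  - product 1 (Laptop): category_id=5 -> matches Furniture
  - product 2 (Headphones): category_id=6 -> matches Supplies
  - product 3 (Speaker): category_id=NULL, no match -> kept with NULL
  - product 4 (Printer): category_id=4 -> matches Toys
  - product 5 (Phone): category_id=6 -> matches Supplies
  - product 6 (Mouse): category_id=NULL, no match -> kept with NULL
  - product 7 (Cable): category_id=4 -> matches Toys
  - product 8 (Desk): category_id=5 -> matches Furniture
All 8 rows appear; 2 have NULL category.

SQL:
SELECT a.name, b.name AS category
FROM products a
LEFT JOIN categories b ON a.category_id = b.id

Result:
name       | category 
-----------+----------
Laptop     | Furniture
Headphones | Supplies 
Speaker    | NULL     
Printer    | Toys     
Phone      | Supplies 
Mouse      | NULL     
Cable      | Toys     
Desk       | Furniture


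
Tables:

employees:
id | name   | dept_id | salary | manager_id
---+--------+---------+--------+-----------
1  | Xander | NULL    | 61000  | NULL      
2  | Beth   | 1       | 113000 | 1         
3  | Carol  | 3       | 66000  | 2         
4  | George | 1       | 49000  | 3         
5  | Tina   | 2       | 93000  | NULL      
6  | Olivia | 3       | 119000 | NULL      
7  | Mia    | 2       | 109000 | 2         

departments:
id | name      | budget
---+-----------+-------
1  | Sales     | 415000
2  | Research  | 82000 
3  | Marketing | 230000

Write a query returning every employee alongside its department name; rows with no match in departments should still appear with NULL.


LEFT JOIN keeps every row from employees (the left table); where dept_id has no match in departments, the department columns become NULL. Walk through each employee:
  - employee 1 (Xander): dept_id=NULL, no match -> kept with NULL
  - employee 2 (Beth): dept_id=1 -> matches Sales
  - employee 3 (Carol): dept_id=3 -> matches Marketing
  - employee 4 (George): dept_id=1 -> matches Sales
  - employee 5 (Tina): dept_id=2 -> matches Research
  - employee 6 (Olivia): dept_id=3 -> matches Marketing
  - employee 7 (Mia): dept_id=2 -> matches Research
All 7 rows appear; 1 has NULL department.

SQL:
SELECT a.name, b.name AS department
FROM employees a
LEFT JOIN departments b ON a.dept_id = b.id

Result:
name   | department
-------+-----------
Xander | NULL      
Beth   | Sales     
Carol  | Marketing 
George | Sales     
Tina   | Research  
Olivia | Marketing 
Mia    | Research  


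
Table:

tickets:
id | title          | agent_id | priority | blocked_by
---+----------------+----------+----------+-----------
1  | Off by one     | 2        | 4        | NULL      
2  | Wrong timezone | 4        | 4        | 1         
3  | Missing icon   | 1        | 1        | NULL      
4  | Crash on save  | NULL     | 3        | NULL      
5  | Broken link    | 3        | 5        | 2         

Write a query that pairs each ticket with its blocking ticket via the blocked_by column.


This is a self-join: tickets is joined to a second copy of itself, matching each row's blocked_by to another row's id. Use LEFT JOIN so rows with blocked_by=NULL are kept.
  - ticket 1 (Off by one): blocked_by=NULL -> NULL
  - ticket 2 (Wrong timezone): blocked_by=1 -> Off by one
  - ticket 3 (Missing icon): blocked_by=NULL -> NULL
  - ticket 4 (Crash on save): blocked_by=NULL -> NULL
  - ticket 5 (Broken link): blocked_by=2 -> Wrong timezone

SQL:
SELECT a.title AS item, b.title AS blocked_by
FROM tickets a
LEFT JOIN tickets b ON a.blocked_by = b.id

Result:
item           | blocked_by    
---------------+---------------
Off by one     | NULL          
Wrong timezone | Off by one    
Missing icon   | NULL          
Crash on save  | NULL          
Broken link    | Wrong timezone


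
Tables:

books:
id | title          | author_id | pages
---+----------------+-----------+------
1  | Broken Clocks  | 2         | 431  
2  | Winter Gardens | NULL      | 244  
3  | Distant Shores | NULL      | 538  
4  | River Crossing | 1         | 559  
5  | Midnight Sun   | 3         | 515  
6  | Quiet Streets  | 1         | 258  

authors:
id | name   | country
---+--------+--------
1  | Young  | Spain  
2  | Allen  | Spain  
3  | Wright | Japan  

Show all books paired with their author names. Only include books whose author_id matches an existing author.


INNER JOIN keeps only books rows whose author_id matches an id in authors. Walk through each book:
  - book 1 (Broken Clocks): author_id=2 -> matches Allen
  - book 2 (Winter Gardens): author_id=NULL, no match -> dropped
  - book 3 (Distant Shores): author_id=NULL, no match -> dropped
  - book 4 (River Crossing): author_id=1 -> matches Young
  - book 5 (Midnight Sun): author_id=3 -> matches Wright
  - book 6 (Quiet Streets): author_id=1 -> matches Young
So 2 of 6 rows are dropped.

SQL:
SELECT a.title, b.name AS author
FROM books a
INNER JOIN authors b ON a.author_id = b.id

Result:
title          | author
---------------+-------
Broken Clocks  | Allen 
River Crossing | Young 
Midnight Sun   | Wright
Quiet Streets  | Young 


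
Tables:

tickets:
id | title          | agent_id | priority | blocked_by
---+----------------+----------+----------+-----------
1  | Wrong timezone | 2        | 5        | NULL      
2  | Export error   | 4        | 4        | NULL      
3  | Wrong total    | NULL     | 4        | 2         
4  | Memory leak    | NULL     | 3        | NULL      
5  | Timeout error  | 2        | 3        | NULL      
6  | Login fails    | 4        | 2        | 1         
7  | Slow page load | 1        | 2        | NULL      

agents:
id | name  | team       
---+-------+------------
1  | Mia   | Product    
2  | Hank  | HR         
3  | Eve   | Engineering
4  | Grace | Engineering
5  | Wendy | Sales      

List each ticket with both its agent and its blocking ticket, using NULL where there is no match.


Two LEFT JOINs from the same base table tickets: one to agents via agent_id, one to tickets itself via blocked_by. Both are LEFT so every ticket is preserved.
Match against agents:
  - ticket 1 (Wrong timezone): agent_id=2 -> matches Hank
  - ticket 2 (Export error): agent_id=4 -> matches Grace
  - ticket 3 (Wrong total): agent_id=NULL, no match -> kept with NULL
  - ticket 4 (Memory leak): agent_id=NULL, no match -> kept with NULL
  - ticket 5 (Timeout error): agent_id=2 -> matches Hank
  - ticket 6 (Login fails): agent_id=4 -> matches Grace
  - ticket 7 (Slow page load): agent_id=1 -> matches Mia
Match against tickets (self):
  - ticket 1 (Wrong timezone): blocked_by=NULL -> NULL
  - ticket 2 (Export error): blocked_by=NULL -> NULL
  - ticket 3 (Wrong total): blocked_by=2 -> Export error
  - ticket 4 (Memory leak): blocked_by=NULL -> NULL
  - ticket 5 (Timeout error): blocked_by=NULL -> NULL
  - ticket 6 (Login fails): blocked_by=1 -> Wrong timezone
  - ticket 7 (Slow page load): blocked_by=NULL -> NULL

SQL:
SELECT a.title, b.name AS agent, c.title AS blocked_by
FROM tickets a
LEFT JOIN agents b ON a.agent_id = b.id
LEFT JOIN tickets c ON a.blocked_by = c.id

Result:
title          | agent | blocked_by    
---------------+-------+---------------
Wrong timezone | Hank  | NULL          
Export error   | Grace | NULL          
Wrong total    | NULL  | Export error  
Memory leak    | NULL  | NULL          
Timeout error  | Hank  | NULL          
Login fails    | Grace | Wrong timezone
Slow page load | Mia   | NULL          


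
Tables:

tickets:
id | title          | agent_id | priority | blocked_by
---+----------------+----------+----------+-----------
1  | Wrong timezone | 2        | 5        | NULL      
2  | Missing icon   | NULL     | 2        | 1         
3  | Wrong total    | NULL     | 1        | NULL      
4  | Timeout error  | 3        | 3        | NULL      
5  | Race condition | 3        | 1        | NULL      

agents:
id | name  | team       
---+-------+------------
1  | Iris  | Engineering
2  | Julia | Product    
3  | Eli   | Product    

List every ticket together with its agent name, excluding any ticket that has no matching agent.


INNER JOIN keeps only tickets rows whose agent_id matches an id in agents. Walk through each ticket:
  - ticket 1 (Wrong timezone): agent_id=2 -> matches Julia
  - ticket 2 (Missing icon): agent_id=NULL, no match -> dropped
  - ticket 3 (Wrong total): agent_id=NULL, no match -> dropped
  - ticket 4 (Timeout error): agent_id=3 -> matches Eli
  - ticket 5 (Race condition): agent_id=3 -> matches Eli
So 2 of 5 rows are dropped.

SQL:
SELECT a.title, b.name AS agent
FROM tickets a
INNER JOIN agents b ON a.agent_id = b.id

Result:
title          | agent
---------------+------
Wrong timezone | Julia
Timeout error  | Eli  
Race condition | Eli  


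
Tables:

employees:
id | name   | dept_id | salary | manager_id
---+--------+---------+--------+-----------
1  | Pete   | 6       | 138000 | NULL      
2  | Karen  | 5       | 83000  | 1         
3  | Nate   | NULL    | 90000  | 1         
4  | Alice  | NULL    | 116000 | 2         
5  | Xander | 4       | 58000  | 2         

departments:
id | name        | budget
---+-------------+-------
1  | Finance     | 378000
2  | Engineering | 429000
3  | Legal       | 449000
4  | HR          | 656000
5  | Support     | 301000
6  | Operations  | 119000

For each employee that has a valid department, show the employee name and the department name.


INNER JOIN keeps only employees rows whose dept_id matches an id in departments. Walk through each employee:
  - employee 1 (Pete): dept_id=6 -> matches Operations
  - employee 2 (Karen): dept_id=5 -> matches Support
  - employee 3 (Nate): dept_id=NULL, no match -> dropped
  - employee 4 (Alice): dept_id=NULL, no match -> dropped
  - employee 5 (Xander): dept_id=4 -> matches HR
So 2 of 5 rows are dropped.

SQL:
SELECT a.name, b.name AS department
FROM employees a
INNER JOIN departments b ON a.dept_id = b.id

Result:
name   | department
-------+-----------
Pete   | Operations
Karen  | Support   
Xander | HR        


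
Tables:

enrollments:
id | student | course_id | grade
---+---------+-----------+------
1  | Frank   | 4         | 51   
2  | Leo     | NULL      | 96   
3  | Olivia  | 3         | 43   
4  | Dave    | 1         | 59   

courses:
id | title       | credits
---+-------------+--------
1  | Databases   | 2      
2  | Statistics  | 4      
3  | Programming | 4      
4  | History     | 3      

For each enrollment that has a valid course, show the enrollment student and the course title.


INNER JOIN keeps only enrollments rows whose course_id matches an id in courses. Walk through each enrollment:
  - enrollment 1 (Frank): course_id=4 -> matches History
  - enrollment 2 (Leo): course_id=NULL, no match -> dropped
  - enrollment 3 (Olivia): course_id=3 -> matches Programming
  - enrollment 4 (Dave): course_id=1 -> matches Databases
So 1 of 4 rows is dropped.

SQL:
SELECT a.student, b.title AS course
FROM enrollments a
INNER JOIN courses b ON a.course_id = b.id

Result:
student | course     
--------+------------
Frank   | History    
Olivia  | Programming
Dave    | Databases  


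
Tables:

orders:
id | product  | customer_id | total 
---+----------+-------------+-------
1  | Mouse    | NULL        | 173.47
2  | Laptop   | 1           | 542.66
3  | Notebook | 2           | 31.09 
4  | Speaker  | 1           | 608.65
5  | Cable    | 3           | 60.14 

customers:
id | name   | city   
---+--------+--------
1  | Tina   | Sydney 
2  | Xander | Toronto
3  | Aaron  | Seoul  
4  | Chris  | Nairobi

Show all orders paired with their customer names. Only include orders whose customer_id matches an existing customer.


INNER JOIN keeps only orders rows whose customer_id matches an id in customers. Walk through each order:
  - order 1 (Mouse): customer_id=NULL, no match -> dropped
  - order 2 (Laptop): customer_id=1 -> matches Tina
  - order 3 (Notebook): customer_id=2 -> matches Xander
  - order 4 (Speaker): customer_id=1 -> matches Tina
  - order 5 (Cable): customer_id=3 -> matches Aaron
So 1 of 5 rows is dropped.

SQL:
SELECT a.product, b.name AS customer
FROM orders a
INNER JOIN customers b ON a.customer_id = b.id

Result:
product  | customer
---------+---------
Laptop   | Tina    
Notebook | Xander  
Speaker  | Tina    
Cable    | Aaron   


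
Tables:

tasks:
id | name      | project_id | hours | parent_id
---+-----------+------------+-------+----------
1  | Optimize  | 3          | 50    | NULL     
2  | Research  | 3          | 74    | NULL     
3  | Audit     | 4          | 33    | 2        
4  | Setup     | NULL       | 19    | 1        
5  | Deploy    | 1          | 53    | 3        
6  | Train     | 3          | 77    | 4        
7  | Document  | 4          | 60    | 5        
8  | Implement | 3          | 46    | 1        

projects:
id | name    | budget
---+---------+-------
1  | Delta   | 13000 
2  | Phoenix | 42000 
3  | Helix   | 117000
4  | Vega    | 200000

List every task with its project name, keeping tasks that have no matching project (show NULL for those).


LEFT JOIN keeps every row from tasks (the left table); where project_id has no match in projects, the project columns become NULL. Walk through each task:
  - task 1 (Optimize): project_id=3 -> matches Helix
  - task 2 (Research): project_id=3 -> matches Helix
  - task 3 (Audit): project_id=4 -> matches Vega
  - task 4 (Setup): project_id=NULL, no match -> kept with NULL
  - task 5 (Deploy): project_id=1 -> matches Delta
  - task 6 (Train): project_id=3 -> matches Helix
  - task 7 (Document): project_id=4 -> matches Vega
  - task 8 (Implement): project_id=3 -> matches Helix
All 8 rows appear; 1 has NULL project.

SQL:
SELECT a.name, b.name AS project
FROM tasks a
LEFT JOIN projects b ON a.project_id = b.id

Result:
name      | project
----------+--------
Optimize  | Helix  
Research  | Helix  
Audit     | Vega   
Setup     | NULL   
Deploy    | Delta  
Train     | Helix  
Document  | Vega   
Implement | Helix  


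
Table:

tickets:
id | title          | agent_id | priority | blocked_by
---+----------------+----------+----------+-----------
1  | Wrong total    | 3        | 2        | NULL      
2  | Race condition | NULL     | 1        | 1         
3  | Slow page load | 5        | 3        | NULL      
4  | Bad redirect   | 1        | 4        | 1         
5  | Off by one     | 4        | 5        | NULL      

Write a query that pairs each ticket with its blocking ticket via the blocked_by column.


This is a self-join: tickets is joined to a second copy of itself, matching each row's blocked_by to another row's id. Use LEFT JOIN so rows with blocked_by=NULL are kept.
  - ticket 1 (Wrong total): blocked_by=NULL -> NULL
  - ticket 2 (Race condition): blocked_by=1 -> Wrong total
  - ticket 3 (Slow page load): blocked_by=NULL -> NULL
  - ticket 4 (Bad redirect): blocked_by=1 -> Wrong total
  - ticket 5 (Off by one): blocked_by=NULL -> NULL

SQL:
SELECT a.title AS item, b.title AS blocked_by
FROM tickets a
LEFT JOIN tickets b ON a.blocked_by = b.id

Result:
item           | blocked_by 
---------------+------------
Wrong total    | NULL       
Race condition | Wrong total
Slow page load | NULL       
Bad redirect   | Wrong total
Off by one     | NULL       


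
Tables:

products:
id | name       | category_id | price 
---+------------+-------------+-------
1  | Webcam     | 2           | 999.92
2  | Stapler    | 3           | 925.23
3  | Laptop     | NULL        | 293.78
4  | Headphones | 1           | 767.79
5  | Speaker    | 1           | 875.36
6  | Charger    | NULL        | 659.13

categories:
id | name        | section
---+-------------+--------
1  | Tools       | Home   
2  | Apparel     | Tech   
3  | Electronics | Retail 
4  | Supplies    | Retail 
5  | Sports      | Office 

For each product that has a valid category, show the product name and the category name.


INNER JOIN keeps only products rows whose category_id matches an id in categories. Walk through each product:
  - product 1 (Webcam): category_id=2 -> matches Apparel
  - product 2 (Stapler): category_id=3 -> matches Electronics
  - product 3 (Laptop): category_id=NULL, no match -> dropped
  - product 4 (Headphones): category_id=1 -> matches Tools
  - product 5 (Speaker): category_id=1 -> matches Tools
  - product 6 (Charger): category_id=NULL, no match -> dropped
So 2 of 6 rows are dropped.

SQL:
SELECT a.name, b.name AS category
FROM products a
INNER JOIN categories b ON a.category_id = b.id

Result:
name       | category   
-----------+------------
Webcam     | Apparel    
Stapler    | Electronics
Headphones | Tools      
Speaker    | Tools      


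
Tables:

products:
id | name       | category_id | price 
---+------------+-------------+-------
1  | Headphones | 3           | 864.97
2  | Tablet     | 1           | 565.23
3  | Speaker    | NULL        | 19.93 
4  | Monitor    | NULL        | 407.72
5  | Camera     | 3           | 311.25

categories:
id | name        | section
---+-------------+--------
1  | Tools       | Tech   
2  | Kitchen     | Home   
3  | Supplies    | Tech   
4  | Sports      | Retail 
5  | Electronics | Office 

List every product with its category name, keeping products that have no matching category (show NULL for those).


LEFT JOIN keeps every row from products (the left table); where category_id has no match in categories, the category columns become NULL. Walk through each product:
  - product 1 (Headphones): category_id=3 -> matches Supplies
  - product 2 (Tablet): category_id=1 -> matches Tools
  - product 3 (Speaker): category_id=NULL, no match -> kept with NULL
  - product 4 (Monitor): category_id=NULL, no match -> kept with NULL
  - product 5 (Camera): category_id=3 -> matches Supplies
All 5 rows appear; 2 have NULL category.

SQL:
SELECT a.name, b.name AS category
FROM products a
LEFT JOIN categories b ON a.category_id = b.id

Result:
name       | category
-----------+---------
Headphones | Supplies
Tablet     | Tools   
Speaker    | NULL    
Monitor    | NULL    
Camera     | Supplies
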